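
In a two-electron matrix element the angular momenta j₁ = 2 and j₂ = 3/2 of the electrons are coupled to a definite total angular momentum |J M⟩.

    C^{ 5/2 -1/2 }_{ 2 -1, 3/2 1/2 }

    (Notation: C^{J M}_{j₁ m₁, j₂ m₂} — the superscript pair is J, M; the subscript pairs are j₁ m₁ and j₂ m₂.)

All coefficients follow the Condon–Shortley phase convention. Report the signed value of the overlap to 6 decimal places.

triangle: 1!×3!×2!/7! = 12/5040
(j±m)!: 1!×3!×2!×1!×2!×3! = 144
prefactor² = (2J+1)×Δ×N² = 72/35
  k=0: +1/(0!×1!×3!×2!×0!×0!) = 1/12
  k=1: −1/(1!×0!×2!×1!×1!×1!) = -1/2
Σ = -5/12  ⇒  CG² = 72/35×(-5/12)² = 5/14
CG = −√(5/14) = -0.597614

−√(5/14) ≈ -0.597614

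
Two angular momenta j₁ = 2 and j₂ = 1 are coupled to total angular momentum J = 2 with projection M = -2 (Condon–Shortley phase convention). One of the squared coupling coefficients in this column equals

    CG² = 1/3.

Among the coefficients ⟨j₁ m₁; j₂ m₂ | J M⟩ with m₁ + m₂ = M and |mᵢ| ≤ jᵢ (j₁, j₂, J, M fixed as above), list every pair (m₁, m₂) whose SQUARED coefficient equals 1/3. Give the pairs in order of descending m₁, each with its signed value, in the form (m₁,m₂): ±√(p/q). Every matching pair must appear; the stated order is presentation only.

(-1,-1): +√(1/3)

Admissible pairs with m₁+m₂ = M = -2: (-2,0), (-1,-1)
  (m₁,m₂)=(-1,-1): CG² = 1/3, CG = +√(1/3)   ← matches the target
  (m₁,m₂)=(-2,0): CG² = 2/3, CG = −√(2/3)
Pairs with CG² = 1/3: (-1,-1): +√(1/3)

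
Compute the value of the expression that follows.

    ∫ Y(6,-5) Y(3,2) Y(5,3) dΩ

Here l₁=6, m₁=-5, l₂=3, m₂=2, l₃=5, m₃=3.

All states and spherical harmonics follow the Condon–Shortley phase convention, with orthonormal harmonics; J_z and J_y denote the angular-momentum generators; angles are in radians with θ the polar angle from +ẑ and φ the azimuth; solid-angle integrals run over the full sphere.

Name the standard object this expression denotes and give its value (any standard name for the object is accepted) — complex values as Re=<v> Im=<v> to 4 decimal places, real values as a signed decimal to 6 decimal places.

Gaunt coefficient, -0.169016

This is a Gaunt coefficient — the integral of a triple product of spherical harmonics over the sphere.
m-sum 0 ✓  L=14 even ✓  3≤5≤9 ✓
Π(2lᵢ+1) = 13×7×11 = 1001
triangle coeff Δ(6,3,5) = 1/675675
Σ_t [1,3]: t=1:−1/8640 t=2:+1/2304 t=3:−1/8640 = 7/34560
(3j)²=7/429 [(6 3 5; 0 0 0)], sign=-1
Σ_t [3,4]: t=3:−1/483840 t=4:+1/120960 = 1/161280
(3j)²=2/91 [(6 3 5; -5 2 3)], sign=+1
⇒ 4πI² = 14/39
I = (-1)√(14/39/(4π)) = -0.16901560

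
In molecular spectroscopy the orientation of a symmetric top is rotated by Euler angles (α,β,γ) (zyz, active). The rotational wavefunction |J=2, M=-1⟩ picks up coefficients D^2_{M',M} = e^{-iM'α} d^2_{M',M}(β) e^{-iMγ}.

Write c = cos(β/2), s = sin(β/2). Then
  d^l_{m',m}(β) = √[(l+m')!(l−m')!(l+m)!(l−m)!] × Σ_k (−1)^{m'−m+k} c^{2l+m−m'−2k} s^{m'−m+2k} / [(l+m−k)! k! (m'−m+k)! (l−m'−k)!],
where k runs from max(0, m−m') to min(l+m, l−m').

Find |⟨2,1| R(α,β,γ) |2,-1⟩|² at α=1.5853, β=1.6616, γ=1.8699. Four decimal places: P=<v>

P=0.1993

First d^2_{1,-1}(β=1.6616), then the phase factors e^{-i(1)α} and e^{-i(-1)γ}:
Half-angle: c=0.674285, s=0.738471. N=√(6·1·1·6)=6.000000
Admissible k: 0..1 (factorial args all ≥0)
  k=0: (−1)^2·6.0000/(2)·0.6743^2·0.7385^2 = +0.743833
  k=1: (−1)^3·6.0000/(6)·0.6743^0·0.7385^4 = -0.297395
d^2_{1,-1}(1.6616) = +0.743833 -0.297395 = +0.446438
|D^2_{1,-1}|² = |d^2_{1,-1}(β)|² = (+0.446438)² = 0.199307 (the z-rotation phases have unit modulus)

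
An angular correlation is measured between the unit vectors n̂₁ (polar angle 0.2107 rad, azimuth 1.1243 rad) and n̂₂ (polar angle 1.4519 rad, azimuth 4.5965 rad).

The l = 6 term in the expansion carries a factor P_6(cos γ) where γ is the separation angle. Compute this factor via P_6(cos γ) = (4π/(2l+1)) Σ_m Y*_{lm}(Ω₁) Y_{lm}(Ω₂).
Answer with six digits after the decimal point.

-0.270869

Term-by-term m-sum for l=6 (normalisation 4π/13 = 0.966644):
  m=-6: Y*=0.00004 + 0.00002j  Y=-0.35549 - 0.29660j  product -0.00001 - 0.00002j
  m=-5: Y*=0.00052 - 0.00040j  Y=-0.10491 + 0.16032j  product 0.00001 + 0.00013j
  m=-4: Y*=-0.00139 - 0.00635j  Y=-0.26220 - 0.13107j  product -0.00047 + 0.00185j
  m=-3: Y*=-0.04265 - 0.01004j  Y=-0.07332 + 0.20234j  product 0.00516 - 0.00789j
  m=-2: Y*=-0.12475 + 0.15496j  Y=-0.23542 - 0.05556j  product 0.03798 - 0.02955j
  m=-1: Y*=0.23607 + 0.49310j  Y=-0.02572 + 0.22095j  product -0.11502 + 0.03948j
  m=+0: Y*=0.59471 + 0.00000j  Y=-0.22786 + 0.00000j  product -0.13551 + 0.00000j
  m=+1: Y*=-0.23607 + 0.49310j  Y=0.02572 + 0.22095j  product -0.11502 - 0.03948j
  m=+2: Y*=-0.12475 - 0.15496j  Y=-0.23542 + 0.05556j  product 0.03798 + 0.02955j
  m=+3: Y*=0.04265 - 0.01004j  Y=0.07332 + 0.20234j  product 0.00516 + 0.00789j
  m=+4: Y*=-0.00139 + 0.00635j  Y=-0.26220 + 0.13107j  product -0.00047 - 0.00185j
  m=+5: Y*=-0.00052 - 0.00040j  Y=0.10491 + 0.16032j  product 0.00001 - 0.00013j
  m=+6: Y*=0.00004 - 0.00002j  Y=-0.35549 + 0.29660j  product -0.00001 + 0.00002j
Accumulated sum -0.28022 - 0.00000j; after 4π/(2l+1) scaling, -0.27087 - 0.00000j ⇒ P_6 = -0.270869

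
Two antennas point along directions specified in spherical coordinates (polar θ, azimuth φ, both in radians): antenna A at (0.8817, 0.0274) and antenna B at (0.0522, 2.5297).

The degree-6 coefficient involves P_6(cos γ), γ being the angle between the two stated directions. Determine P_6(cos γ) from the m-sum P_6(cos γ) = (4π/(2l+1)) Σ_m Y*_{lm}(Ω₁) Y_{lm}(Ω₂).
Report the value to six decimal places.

Summing Y*_{l m}(θ₁,φ₁)·Y_{l m}(θ₂,φ₂) over m ∈ [−6, 6]; prefactor 4π/(2·6+1) = 0.966644:
  term(m=-6) = (-0.000000, -0.000000)   from Y*(Ω₁)=(0.100746, 0.016713), Y(Ω₂)=(-0.000000, -0.000000)
  term(m=-5) = (0.000000, 0.000000)   from Y*(Ω₁)=(0.288706, 0.039802), Y(Ω₂)=(0.000001, -0.000000)
  term(m=-4) = (-0.000010, 0.000006)   from Y*(Ω₁)=(0.433834, 0.047739), Y(Ω₂)=(-0.000020, 0.000017)
  term(m=-3) = (0.000069, -0.000191)   from Y*(Ω₁)=(0.274665, 0.022628), Y(Ω₂)=(0.000193, -0.000711)
  term(m=-2) = (-0.000695, -0.002309)   from Y*(Ω₁)=(-0.171127, -0.009387), Y(Ω₂)=(0.004785, 0.013232)
  term(m=-1) = (0.047748, 0.035498)   from Y*(Ω₁)=(-0.350617, -0.009609), Y(Ω₂)=(-0.138853, -0.097439)
  term(m=+0) = (0.077160, 0.000000)   from Y*(Ω₁)=(0.078081, -0.000000), Y(Ω₂)=(0.988211, 0.000000)
  term(m=+1) = (0.047748, -0.035498)   from Y*(Ω₁)=(0.350617, -0.009609), Y(Ω₂)=(0.138853, -0.097439)
  term(m=+2) = (-0.000695, 0.002309)   from Y*(Ω₁)=(-0.171127, 0.009387), Y(Ω₂)=(0.004785, -0.013232)
  term(m=+3) = (0.000069, 0.000191)   from Y*(Ω₁)=(-0.274665, 0.022628), Y(Ω₂)=(-0.000193, -0.000711)
  term(m=+4) = (-0.000010, -0.000006)   from Y*(Ω₁)=(0.433834, -0.047739), Y(Ω₂)=(-0.000020, -0.000017)
  term(m=+5) = (0.000000, -0.000000)   from Y*(Ω₁)=(-0.288706, 0.039802), Y(Ω₂)=(-0.000001, -0.000000)
  term(m=+6) = (-0.000000, 0.000000)   from Y*(Ω₁)=(0.100746, -0.016713), Y(Ω₂)=(-0.000000, 0.000000)
Σ over m = (0.171386, -0.000000); ×(4π/13) → (0.165669, -0.000000). Real part: 0.165669

0.165669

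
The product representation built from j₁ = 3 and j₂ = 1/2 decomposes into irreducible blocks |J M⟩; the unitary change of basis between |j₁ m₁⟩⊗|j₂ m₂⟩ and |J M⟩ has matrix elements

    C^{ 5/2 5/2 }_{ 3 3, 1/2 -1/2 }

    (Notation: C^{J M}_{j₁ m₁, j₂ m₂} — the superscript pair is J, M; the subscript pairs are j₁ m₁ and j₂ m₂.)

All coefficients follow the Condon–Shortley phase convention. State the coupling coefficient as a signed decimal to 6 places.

+√(6/7) ≈ +0.925820

triangle: 1!×5!×0!/7! = 120/5040
(j±m)!: 6!×0!×0!×1!×5!×0! = 86400
prefactor² = (2J+1)×Δ×N² = 86400/7
  k=0: +1/(0!×1!×0!×0!×5!×0!) = 1/120
Σ = 1/120  ⇒  CG² = 86400/7×(1/120)² = 6/7
CG = +√(6/7) = +0.925820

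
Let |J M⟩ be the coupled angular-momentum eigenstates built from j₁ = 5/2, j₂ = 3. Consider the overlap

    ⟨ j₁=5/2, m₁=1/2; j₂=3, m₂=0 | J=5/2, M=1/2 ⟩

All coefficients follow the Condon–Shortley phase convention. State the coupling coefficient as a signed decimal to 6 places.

j₁+j₂−J=3  J+j₁−j₂=2  J−j₁+j₂=3  j₁+j₂+J+1=9
(j₁±m₁, j₂±m₂, J±M) = (3,2,3,3,3,2)
P² = 216/35
sum k=0..2:
  [0] +1/72 = 1/72
  [1] −1/4 = -1/4
  [2] +1/8 = 1/8
S = -1/9
C² = P²·S² = 8/105 ; C = -0.276026

−√(8/105) ≈ -0.276026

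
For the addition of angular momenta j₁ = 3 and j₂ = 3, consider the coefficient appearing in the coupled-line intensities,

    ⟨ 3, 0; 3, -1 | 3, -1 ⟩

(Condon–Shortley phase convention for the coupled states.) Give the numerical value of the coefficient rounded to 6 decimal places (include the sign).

triangle: 3!·3!·3!/10! = 216/3628800
(j±m)!: 3!·3!·2!·4!·2!·4! = 82944
prefactor² = (2J+1)·Δ·N² = 864/25
  k=0: +1/(0!·3!·3!·2!·0!·1!) = 1/72
  k=1: −1/(1!·2!·2!·1!·1!·2!) = -1/8
  k=2: +1/(2!·1!·1!·0!·2!·3!) = 1/24
Σ = -5/72  ⇒  CG² = 864/25·(-5/72)² = 1/6
CG = −√(1/6) = -0.408248

-0.408248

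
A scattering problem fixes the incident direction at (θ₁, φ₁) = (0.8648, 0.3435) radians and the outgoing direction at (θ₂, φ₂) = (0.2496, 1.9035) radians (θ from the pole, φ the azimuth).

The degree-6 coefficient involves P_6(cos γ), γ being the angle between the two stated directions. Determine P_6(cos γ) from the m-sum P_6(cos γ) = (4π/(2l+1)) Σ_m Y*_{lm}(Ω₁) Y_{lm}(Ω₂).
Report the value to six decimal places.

Expand P_6 via completeness: Σ_{m} conj(Y_{6,m}) at Ω₁ times Y_{6,m} at Ω₂ —
  [-6]  conj(Y_{6,-6})(Ω₁) = -0.044163+0.082756i ; Y_{6,-6}(Ω₂) = +0.000045+0.000100i ; Δ = -0.000010-0.000001i
  [-5]  conj(Y_{6,-5})(Ω₁) = -0.040497+0.274065i ; Y_{6,-5}(Ω₂) = -0.001485+0.000138i ; Δ = +0.000022-0.000413i
  [-4]  conj(Y_{6,-4})(Ω₁) = +0.084920+0.425925i ; Y_{6,-4}(Ω₂) = +0.002945-0.012037i ; Δ = +0.005377+0.000232i
  [-3]  conj(Y_{6,-3})(Ω₁) = +0.156167+0.260350i ; Y_{6,-3}(Ω₂) = +0.058599+0.037783i ; Δ = -0.000685+0.021157i
  [-2]  conj(Y_{6,-2})(Ω₁) = -0.106405-0.087284i ; Y_{6,-2}(Ω₂) = -0.206267+0.161880i ; Δ = +0.036077+0.000779i
  [-1]  conj(Y_{6,-1})(Ω₁) = -0.341066-0.121992i ; Y_{6,-1}(Ω₂) = -0.190863-0.552347i ; Δ = -0.002285+0.211671i
  [+0]  conj(Y_{6,0})(Ω₁) = +0.039000-0.000000i ; Y_{6,0}(Ω₂) = +0.451594+0.000000i ; Δ = +0.017612+0.000000i
  [+1]  conj(Y_{6,1})(Ω₁) = +0.341066-0.121992i ; Y_{6,1}(Ω₂) = +0.190863-0.552347i ; Δ = -0.002285-0.211671i
  [+2]  conj(Y_{6,2})(Ω₁) = -0.106405+0.087284i ; Y_{6,2}(Ω₂) = -0.206267-0.161880i ; Δ = +0.036077-0.000779i
  [+3]  conj(Y_{6,3})(Ω₁) = -0.156167+0.260350i ; Y_{6,3}(Ω₂) = -0.058599+0.037783i ; Δ = -0.000685-0.021157i
  [+4]  conj(Y_{6,4})(Ω₁) = +0.084920-0.425925i ; Y_{6,4}(Ω₂) = +0.002945+0.012037i ; Δ = +0.005377-0.000232i
  [+5]  conj(Y_{6,5})(Ω₁) = +0.040497+0.274065i ; Y_{6,5}(Ω₂) = +0.001485+0.000138i ; Δ = +0.000022+0.000413i
  [+6]  conj(Y_{6,6})(Ω₁) = -0.044163-0.082756i ; Y_{6,6}(Ω₂) = +0.000045-0.000100i ; Δ = -0.000010+0.000001i
Σ over m = +0.094603+0.000000i; ×(4π/13) → +0.091448+0.000000i. Real part: 0.091448

0.091448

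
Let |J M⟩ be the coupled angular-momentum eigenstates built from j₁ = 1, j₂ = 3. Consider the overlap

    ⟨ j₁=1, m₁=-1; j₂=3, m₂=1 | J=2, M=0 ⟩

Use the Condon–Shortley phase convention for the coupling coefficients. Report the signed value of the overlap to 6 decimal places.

√[5·2!0!4!/7! · 0!2!4!2!2!2!] = √(128/7)
  +(−1)^2/∏(2,0,0,2,0,2)! = 1/8  (running 1/8)
⟨..|..⟩ = √(128/7)·(1/8) = +0.534522

+0.534522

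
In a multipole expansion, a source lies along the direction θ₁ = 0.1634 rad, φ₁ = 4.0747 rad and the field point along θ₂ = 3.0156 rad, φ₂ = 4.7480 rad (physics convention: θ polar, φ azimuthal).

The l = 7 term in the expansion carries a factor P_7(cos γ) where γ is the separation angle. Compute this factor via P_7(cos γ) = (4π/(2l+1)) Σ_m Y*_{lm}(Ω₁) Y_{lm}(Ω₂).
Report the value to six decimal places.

-0.195518

Term-by-term m-sum for l=7 (normalisation 4π/15 = 0.837758):
  m=-7: Y*=-0.000001-0.000000i  Y=-0.000000-0.000000i  product +0.000000+0.000000i
  m=-6: Y*=+0.000027-0.000022i  Y=+0.000007-0.000002i  product +0.000000-0.000000i
  m=-5: Y*=+0.000023+0.000487i  Y=+0.000024+0.000133i  product -0.000000+0.000000i
  m=-4: Y*=-0.004066-0.002727i  Y=-0.001760+0.000252i  product +0.000008+0.000004i
  m=-3: Y*=+0.033323-0.011873i  Y=-0.001792-0.016711i  product -0.000258-0.000536i
  m=-2: Y*=-0.051669+0.169784i  Y=+0.110641-0.007893i  product -0.004377+0.019193i
  m=-1: Y*=-0.328566-0.443434i  Y=+0.016396+0.460217i  product +0.198689-0.158482i
  m=+0: Y*=+0.720374-0.000000i  Y=-0.862755+0.000000i  product -0.621506+0.000000i
  m=+1: Y*=+0.328566-0.443434i  Y=-0.016396+0.460217i  product +0.198689+0.158482i
  m=+2: Y*=-0.051669-0.169784i  Y=+0.110641+0.007893i  product -0.004377-0.019193i
  m=+3: Y*=-0.033323-0.011873i  Y=+0.001792-0.016711i  product -0.000258+0.000536i
  m=+4: Y*=-0.004066+0.002727i  Y=-0.001760-0.000252i  product +0.000008-0.000004i
  m=+5: Y*=-0.000023+0.000487i  Y=-0.000024+0.000133i  product -0.000000-0.000000i
  m=+6: Y*=+0.000027+0.000022i  Y=+0.000007+0.000002i  product +0.000000+0.000000i
  m=+7: Y*=+0.000001-0.000000i  Y=+0.000000-0.000000i  product +0.000000-0.000000i
Accumulated sum -0.233382+0.000000i; after 4π/(2l+1) scaling, -0.195518+0.000000i ⇒ P_7 = -0.195518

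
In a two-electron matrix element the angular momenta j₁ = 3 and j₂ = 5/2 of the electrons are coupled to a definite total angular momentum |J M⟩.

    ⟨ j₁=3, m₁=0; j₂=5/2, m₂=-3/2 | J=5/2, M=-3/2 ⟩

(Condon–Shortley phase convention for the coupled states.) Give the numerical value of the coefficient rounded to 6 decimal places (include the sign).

−√(7/30) = -0.483046

√[6·3!3!2!/9! · 3!3!1!4!1!4!] = √(864/35)
  +(−1)^0/∏(0,3,3,1,0,1)! = 1/36  (running 1/36)
  +(−1)^1/∏(1,2,2,0,1,2)! = -1/8  (running -7/72)
⟨..|..⟩ = √(864/35)·(-7/72) = -0.483046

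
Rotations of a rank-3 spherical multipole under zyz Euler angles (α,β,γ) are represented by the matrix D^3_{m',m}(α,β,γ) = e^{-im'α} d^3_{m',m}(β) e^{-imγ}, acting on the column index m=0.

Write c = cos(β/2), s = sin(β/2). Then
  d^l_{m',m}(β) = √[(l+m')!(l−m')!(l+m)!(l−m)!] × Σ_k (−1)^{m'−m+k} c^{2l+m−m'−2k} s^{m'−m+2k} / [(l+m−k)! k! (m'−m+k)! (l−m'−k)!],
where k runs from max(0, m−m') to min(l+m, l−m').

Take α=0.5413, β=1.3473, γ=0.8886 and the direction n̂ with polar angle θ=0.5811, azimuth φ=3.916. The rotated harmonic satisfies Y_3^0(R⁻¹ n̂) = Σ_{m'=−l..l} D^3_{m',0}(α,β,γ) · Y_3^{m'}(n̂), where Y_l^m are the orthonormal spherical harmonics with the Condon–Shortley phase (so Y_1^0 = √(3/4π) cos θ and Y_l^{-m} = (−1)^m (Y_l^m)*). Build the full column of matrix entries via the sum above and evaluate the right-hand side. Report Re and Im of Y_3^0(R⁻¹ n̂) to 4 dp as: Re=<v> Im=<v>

Need the full column D^3_{m',0} for m'=−3..3 at α=0.5413, β=1.3473, γ=0.8886.
cos(β/2)=0.781550, sin(β/2)=0.623843
d^3_{-3,0}: single k=3 term ⇒ +0.518335;  D = -0.027513+0.517604i
d^3_{-2,0}: k∈[2..3] ⇒ +0.795312 -0.506728 = +0.288585;  D = +0.135356+0.254872i
d^3_{-1,0}: k∈[1..3] ⇒ +0.630158 -1.204502 +0.255813 = -0.318531;  D = -0.272993-0.164123i
d^3_{0,0}: k∈[0..3] ⇒ +0.227898 -1.306831 +0.832639 -0.058946 = -0.305241;  D = -0.305241+0.000000i
d^3_{1,0}: k∈[0..2] ⇒ -0.630158 +1.204502 -0.255813 = +0.318531;  D = +0.272993-0.164123i
d^3_{2,0}: k∈[0..1] ⇒ +0.795312 -0.506728 = +0.288585;  D = +0.135356-0.254872i
d^3_{3,0}: single k=0 term ⇒ -0.518335;  D = +0.027513+0.517604i
Y_3^{m'}(θ=0.5811,φ=3.916) and Σ D·Y over m':
  (-0.0275+0.5176i)·(+0.0472+0.0504i)  (+0.1354+0.2549i)·(+0.0057-0.2574i)  (-0.2730-0.1641i)·(-0.3162+0.3093i)  (-0.3052+0.0000i)·(+0.1539+0.0000i)  (+0.2730-0.1641i)·(+0.3162+0.3093i)  (+0.1354-0.2549i)·(+0.0057+0.2574i)  (+0.0275+0.5176i)·(-0.0472+0.0504i)
Y_3^0(R⁻¹ n̂) = +0.305165+0.000000i

Re=0.3052 Im=0.0000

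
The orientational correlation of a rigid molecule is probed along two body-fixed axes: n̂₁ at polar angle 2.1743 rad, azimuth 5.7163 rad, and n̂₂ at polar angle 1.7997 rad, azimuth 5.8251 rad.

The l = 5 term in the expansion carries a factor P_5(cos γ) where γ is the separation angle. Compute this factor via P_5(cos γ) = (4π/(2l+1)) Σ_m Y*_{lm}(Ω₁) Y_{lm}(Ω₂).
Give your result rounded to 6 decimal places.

0.149561

Summing Y*_{l m}(θ₁,φ₁)·Y_{l m}(θ₂,φ₂) over m ∈ [−5, 5]; prefactor 4π/(2·5+1) = 1.142397:
  m=-5: Y*=-0.16740 - 0.05310j  Y=-0.26804 + 0.30584j  product 0.06111 - 0.03696j
  m=-4: Y*=0.24565 + 0.29358j  Y=0.07748 - 0.28944j  product 0.10401 - 0.04836j
  m=-3: Y*=-0.04748 - 0.36356j  Y=-0.03349 - 0.16818j  product -0.05955 + 0.02016j
  m=-2: Y*=0.00931 - 0.01992j  Y=0.18778 + 0.24466j  product 0.00662 - 0.00146j
  m=-1: Y*=-0.29602 + 0.18844j  Y=0.09368 + 0.04619j  product -0.03643 + 0.00398j
  m=+0: Y*=0.06708 + 0.00000j  Y=-0.30685 + 0.00000j  product -0.02058 + 0.00000j
  m=+1: Y*=0.29602 + 0.18844j  Y=-0.09368 + 0.04619j  product -0.03643 - 0.00398j
  m=+2: Y*=0.00931 + 0.01992j  Y=0.18778 - 0.24466j  product 0.00662 + 0.00146j
  m=+3: Y*=0.04748 - 0.36356j  Y=0.03349 - 0.16818j  product -0.05955 - 0.02016j
  m=+4: Y*=0.24565 - 0.29358j  Y=0.07748 + 0.28944j  product 0.10401 + 0.04836j
  m=+5: Y*=0.16740 - 0.05310j  Y=0.26804 + 0.30584j  product 0.06111 + 0.03696j
Σ over m = 0.13092 + 0.00000j; ×(4π/11) → 0.14956 + 0.00000j. Real part: 0.149561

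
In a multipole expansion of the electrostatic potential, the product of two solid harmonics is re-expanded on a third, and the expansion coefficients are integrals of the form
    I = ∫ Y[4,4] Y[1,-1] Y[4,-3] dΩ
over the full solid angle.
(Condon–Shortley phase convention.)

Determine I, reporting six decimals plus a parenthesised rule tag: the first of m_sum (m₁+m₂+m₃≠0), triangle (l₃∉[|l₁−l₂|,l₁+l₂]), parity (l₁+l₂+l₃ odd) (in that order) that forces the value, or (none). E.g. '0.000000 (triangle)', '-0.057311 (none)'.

0.000000 (parity)

Σlᵢ=9 odd — θ-integrand is odd under cosθ→−cosθ; I=0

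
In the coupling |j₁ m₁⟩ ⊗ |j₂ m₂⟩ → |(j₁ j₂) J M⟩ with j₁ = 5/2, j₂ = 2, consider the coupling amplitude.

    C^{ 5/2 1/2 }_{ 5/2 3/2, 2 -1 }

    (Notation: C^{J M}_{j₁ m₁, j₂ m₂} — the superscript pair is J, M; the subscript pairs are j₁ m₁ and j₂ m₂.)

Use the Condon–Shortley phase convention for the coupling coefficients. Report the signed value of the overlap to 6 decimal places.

+0.414039

j₁+j₂−J=2  J+j₁−j₂=3  J−j₁+j₂=2  j₁+j₂+J+1=8
(j₁±m₁, j₂±m₂, J±M) = (4,1,1,3,3,2)
P² = 216/35
sum k=0..1:
  [0] +1/4 = 1/4
  [1] −1/12 = -1/12
S = 1/6
C² = P²·S² = 6/35 ; C = +0.414039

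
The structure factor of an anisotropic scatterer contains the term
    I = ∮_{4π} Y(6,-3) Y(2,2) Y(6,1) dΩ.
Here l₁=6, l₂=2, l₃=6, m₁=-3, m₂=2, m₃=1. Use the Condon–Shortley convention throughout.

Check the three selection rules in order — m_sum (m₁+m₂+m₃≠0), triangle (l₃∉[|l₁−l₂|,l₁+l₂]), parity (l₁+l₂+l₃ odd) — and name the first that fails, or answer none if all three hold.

Σmᵢ = 0  ✓
l₃∈[|l₁−l₂|,l₁+l₂]=[4,8], have l₃=6  ✓
Σlᵢ = 14 ⇒ even  ✓

none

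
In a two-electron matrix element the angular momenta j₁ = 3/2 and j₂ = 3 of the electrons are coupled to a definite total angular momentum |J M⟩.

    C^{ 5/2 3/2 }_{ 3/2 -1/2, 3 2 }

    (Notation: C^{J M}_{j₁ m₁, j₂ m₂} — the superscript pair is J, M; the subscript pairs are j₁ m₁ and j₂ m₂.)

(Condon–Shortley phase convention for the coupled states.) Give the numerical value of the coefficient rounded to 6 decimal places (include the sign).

+√(1/14) ≈ +0.267261

√[6·2!1!4!/8! · 1!2!5!1!4!1!] = √(288/7)
  +(−1)^1/∏(1,1,1,4,0,0)! = -1/24  (running -1/24)
  +(−1)^2/∏(2,0,0,3,1,1)! = 1/12  (running 1/24)
⟨..|..⟩ = √(288/7)·(1/24) = +0.267261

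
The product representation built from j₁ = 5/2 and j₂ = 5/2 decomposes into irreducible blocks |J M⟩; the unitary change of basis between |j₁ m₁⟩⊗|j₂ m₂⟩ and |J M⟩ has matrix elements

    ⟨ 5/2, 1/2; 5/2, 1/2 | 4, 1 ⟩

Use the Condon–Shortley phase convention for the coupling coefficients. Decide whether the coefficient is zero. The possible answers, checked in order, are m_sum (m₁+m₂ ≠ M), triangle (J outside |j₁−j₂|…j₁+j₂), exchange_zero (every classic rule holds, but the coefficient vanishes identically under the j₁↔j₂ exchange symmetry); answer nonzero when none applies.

exchange_zero

m-sum: m₁+m₂ = 1/2+1/2 = 1, M = 1  ✓
triangle: |j₁−j₂| = 0 ≤ J = 4 ≤ j₁+j₂ = 5  ✓
exchange: j₁=j₂ and m₁=m₂, and (−1)^(j₁+j₂−J) = (−1)^1 = −1 forces ⟨j₁m₁;j₂m₂|JM⟩ = −⟨j₂m₂;j₁m₁|JM⟩ = −⟨j₁m₁;j₂m₂|JM⟩ ⇒ the coefficient vanishes identically
Racah sum check: Σ_k collapses to 0 ⇒ CG = 0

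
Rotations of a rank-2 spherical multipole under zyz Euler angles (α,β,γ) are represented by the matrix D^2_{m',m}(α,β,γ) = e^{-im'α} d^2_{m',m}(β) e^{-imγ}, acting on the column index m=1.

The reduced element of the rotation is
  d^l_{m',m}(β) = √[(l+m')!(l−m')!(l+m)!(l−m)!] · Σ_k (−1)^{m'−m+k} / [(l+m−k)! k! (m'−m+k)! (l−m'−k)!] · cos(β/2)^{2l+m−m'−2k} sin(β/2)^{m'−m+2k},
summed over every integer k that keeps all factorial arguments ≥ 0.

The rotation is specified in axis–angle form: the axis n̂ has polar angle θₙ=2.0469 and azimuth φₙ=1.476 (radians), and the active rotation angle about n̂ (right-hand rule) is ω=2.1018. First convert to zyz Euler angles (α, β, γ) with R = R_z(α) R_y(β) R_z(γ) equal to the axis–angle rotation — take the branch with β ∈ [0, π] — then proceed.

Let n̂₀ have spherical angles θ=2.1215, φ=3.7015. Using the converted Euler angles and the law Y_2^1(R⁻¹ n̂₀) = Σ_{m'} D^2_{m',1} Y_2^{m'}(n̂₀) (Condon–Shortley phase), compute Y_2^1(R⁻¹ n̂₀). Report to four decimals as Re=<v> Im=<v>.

Axis–angle → zyz. n̂ = (sinθₙcosφₙ, sinθₙsinφₙ, cosθₙ) = (+0.084128, +0.884797, -0.458320), ω = 2.1018.
R = I cosω + sinω [n̂]ₓ + (1−cosω) n̂n̂ᵀ gives
  R = [-0.495738, +0.507339, +0.704877; -0.283079, +0.672909, -0.683418; -0.821043, -0.538331, -0.189970]
β = atan2(√(R₁₃²+R₂₃²), R₃₃) = 1.761927; α = atan2(R₂₃, R₁₃) mod 2π = 5.513243; γ = atan2(R₃₂, −R₃₁) mod 2π = 5.702836
Need the full column D^2_{m',1} for m'=−2..2 at α=5.5132, β=1.7619, γ=5.7028.
cos(β/2)=0.636408, sin(β/2)=0.771353
d^2_{-2,1}: single k=3 term ⇒ +0.584150;  D = +0.335244-0.478375i
d^2_{-1,1}: k∈[2..3] ⇒ +0.722934 -0.354007 = +0.368927;  D = +0.362316-0.069528i
d^2_{0,1}: k∈[1..2] ⇒ +0.487007 -0.715435 = -0.228427;  D = -0.191027-0.125250i
d^2_{1,1}: k∈[0..1] ⇒ +0.164037 -0.722934 = -0.558896;  D = -0.122243-0.545364i
d^2_{2,1}: single k=0 term ⇒ -0.397640;  D = +0.207651-0.339115i
Y_2^{m'}(θ=2.1215,φ=3.7015) and Σ D·Y over m':
  (+0.3352-0.4784i)·(+0.1223-0.2525i)  (+0.3623-0.0695i)·(+0.2919-0.1830i)  (-0.1910-0.1253i)·(-0.0563+0.0000i)  (-0.1222-0.5454i)·(-0.2919-0.1830i)  (+0.2077-0.3391i)·(+0.1223+0.2525i)
Y_2^1(R⁻¹ n̂) = +0.070906-0.030135i

Re=0.0709 Im=-0.0301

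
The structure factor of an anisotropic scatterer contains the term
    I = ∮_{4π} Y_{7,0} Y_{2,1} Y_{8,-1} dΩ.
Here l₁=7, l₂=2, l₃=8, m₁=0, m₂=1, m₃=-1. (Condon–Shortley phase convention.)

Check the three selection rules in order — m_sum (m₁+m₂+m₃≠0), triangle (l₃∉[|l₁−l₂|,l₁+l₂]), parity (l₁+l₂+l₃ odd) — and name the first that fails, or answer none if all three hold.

parity

azimuthal sum: 0 + 1 − 1 = 0  ✓
5 ≤ 8 ≤ 9 (triangle on l)  ✓
L = 7 + 2 + 8 = 17 (odd)  ✗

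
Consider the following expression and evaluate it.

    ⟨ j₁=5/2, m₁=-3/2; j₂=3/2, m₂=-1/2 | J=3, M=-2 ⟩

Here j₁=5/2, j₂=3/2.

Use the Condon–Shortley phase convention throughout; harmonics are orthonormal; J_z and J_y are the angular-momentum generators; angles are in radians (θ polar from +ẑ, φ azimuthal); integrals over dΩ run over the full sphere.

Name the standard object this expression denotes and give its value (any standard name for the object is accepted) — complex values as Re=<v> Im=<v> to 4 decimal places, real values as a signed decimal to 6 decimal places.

Clebsch–Gordan coefficient, −√(1/12) ≈ -0.288675

This is a Clebsch–Gordan (vector-coupling) coefficient.
√[7·1!4!2!/8! · 1!4!1!2!1!5!] = √(48)
  +(−1)^0/∏(0,1,4,1,0,1)! = 1/24  (running 1/24)
  +(−1)^1/∏(1,0,3,0,1,2)! = -1/12  (running -1/24)
⟨..|..⟩ = √(48)·(-1/24) = -0.288675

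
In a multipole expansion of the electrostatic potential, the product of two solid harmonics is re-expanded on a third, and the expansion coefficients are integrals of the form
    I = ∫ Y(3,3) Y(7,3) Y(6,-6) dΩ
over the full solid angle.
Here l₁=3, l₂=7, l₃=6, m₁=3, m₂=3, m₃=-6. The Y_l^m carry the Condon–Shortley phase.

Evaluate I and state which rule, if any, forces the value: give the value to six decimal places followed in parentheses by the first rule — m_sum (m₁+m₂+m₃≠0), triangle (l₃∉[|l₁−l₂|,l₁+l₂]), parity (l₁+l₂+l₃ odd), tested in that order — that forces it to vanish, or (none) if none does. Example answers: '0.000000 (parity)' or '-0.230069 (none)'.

0.026979 (none)

Rules hold: Σm=0, L=16 even, 4≤6≤10.
N = 7·15·13 = 1365
Δ = 4!·2!·10!/17! = 1/2042040
Racah Σ t=1..3: t=1:−1/207360 t=2:+1/57600 t=3:−1/207360 = 1/129600
⇒ 3j(3 7 6; 0 0 0)² = 168/12155, sgn +1
Racah Σ t=0..0: t=0:+1/174182400 = 1/174182400
⇒ 3j(3 7 6; 3 3 -6)² = 3/6188, sgn +1
4πI² = N·(3j₀)²·(3jₘ)² = 378/41327
I = +1·√(0.00914656/4π) = 0.02697889
No selection rule forces the value: the integral is nonzero (none).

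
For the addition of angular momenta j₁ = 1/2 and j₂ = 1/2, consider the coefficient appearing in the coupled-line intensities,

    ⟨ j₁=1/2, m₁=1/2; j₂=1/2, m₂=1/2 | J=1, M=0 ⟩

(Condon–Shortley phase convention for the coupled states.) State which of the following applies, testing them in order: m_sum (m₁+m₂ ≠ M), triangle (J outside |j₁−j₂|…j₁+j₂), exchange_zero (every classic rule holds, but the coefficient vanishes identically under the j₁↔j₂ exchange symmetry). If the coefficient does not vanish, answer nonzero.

m-sum: m₁+m₂ = 1/2+1/2 = 1, M = 0  ✗ ⇒ coefficient is 0

m_sum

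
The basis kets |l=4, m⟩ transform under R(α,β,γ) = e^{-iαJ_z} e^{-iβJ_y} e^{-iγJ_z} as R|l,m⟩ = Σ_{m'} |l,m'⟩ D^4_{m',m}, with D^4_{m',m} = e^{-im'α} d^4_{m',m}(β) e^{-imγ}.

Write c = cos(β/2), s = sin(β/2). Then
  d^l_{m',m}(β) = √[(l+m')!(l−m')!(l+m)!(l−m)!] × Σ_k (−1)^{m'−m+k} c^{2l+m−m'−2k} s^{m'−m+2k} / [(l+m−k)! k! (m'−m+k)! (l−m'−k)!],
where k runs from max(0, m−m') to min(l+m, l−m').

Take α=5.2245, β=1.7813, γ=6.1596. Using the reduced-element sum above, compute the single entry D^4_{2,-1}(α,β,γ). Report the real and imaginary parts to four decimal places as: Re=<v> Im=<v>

Re=-0.1588 Im=0.3528

Split into d^4_{2,-1}(β=1.7813) × two z-phases.
c=cos(1.781300/2)=0.628907, s=sin(1.781300/2)=0.777481; N=√[720·2·6·120]=1018.233765
The bounds max(0,m−m')=0 and min(l+m,l−m')=2 give 3 terms
  k=0: (−1)^3·1018.2338/(72)·0.6289^5·0.7775^3 = -0.653906
  k=1: (−1)^4·1018.2338/(48)·0.6289^3·0.7775^5 = +1.499040
  k=2: (−1)^5·1018.2338/(240)·0.6289^1·0.7775^7 = -0.458194
d^4_{2,-1}(1.7813) = -0.653906 +1.499040 -0.458194 = +0.386940
Phases: e^{-i·(2)·5.2245}=-0.519764+0.854310i, e^{-i·(-1)·6.1596}=+0.992373-0.123271i ⇒ D=-0.158834+0.352837i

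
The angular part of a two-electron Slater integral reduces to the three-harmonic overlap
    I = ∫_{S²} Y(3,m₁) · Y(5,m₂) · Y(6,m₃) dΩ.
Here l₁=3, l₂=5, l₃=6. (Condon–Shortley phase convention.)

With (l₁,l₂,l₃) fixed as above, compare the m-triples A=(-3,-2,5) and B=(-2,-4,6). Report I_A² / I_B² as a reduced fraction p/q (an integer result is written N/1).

2/3

l's match ⇒ only the (l;m) 3-j factors differ between A and B.
A: triangle coeff Δ(3,5,6) = 1/675675; Σ_t [2,2]: t=2:+1/241920 = 1/241920; (3j)²=2/91 [(3 5 6; -3 -2 5)], sign=-1
B: triangle coeff Δ(3,5,6) = 1/675675; Σ_t [1,1]: t=1:−1/967680 = -1/967680; (3j)²=3/91 [(3 5 6; -2 -4 6)], sign=-1
I_A²/I_B² = (2/91)/(3/91) = 2/3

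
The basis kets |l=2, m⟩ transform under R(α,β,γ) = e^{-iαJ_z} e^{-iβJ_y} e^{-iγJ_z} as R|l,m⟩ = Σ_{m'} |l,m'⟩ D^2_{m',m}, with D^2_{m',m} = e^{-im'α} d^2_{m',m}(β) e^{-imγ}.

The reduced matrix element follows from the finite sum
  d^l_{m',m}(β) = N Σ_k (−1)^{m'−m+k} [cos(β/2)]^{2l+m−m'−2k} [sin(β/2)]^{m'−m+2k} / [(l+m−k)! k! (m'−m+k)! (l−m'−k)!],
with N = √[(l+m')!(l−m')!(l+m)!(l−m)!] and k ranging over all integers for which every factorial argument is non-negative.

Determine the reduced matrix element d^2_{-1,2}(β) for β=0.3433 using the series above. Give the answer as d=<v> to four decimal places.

d=0.0098

d^2_{-1,2}(β=0.3433) via the finite sum:
With c≡cos(β/2)=0.985304 and s≡sin(β/2)=0.170808, N=[1·6·24·1]^{1/2}=12.000000
k: max(0,(2)−(-1))=3 … min(2+(2),2−(-1))=3
  k=3: (−1)^0·12.0000/(6)·0.9853^1·0.1708^3 = +0.009820
d^2_{-1,2}(0.3433) = +0.009820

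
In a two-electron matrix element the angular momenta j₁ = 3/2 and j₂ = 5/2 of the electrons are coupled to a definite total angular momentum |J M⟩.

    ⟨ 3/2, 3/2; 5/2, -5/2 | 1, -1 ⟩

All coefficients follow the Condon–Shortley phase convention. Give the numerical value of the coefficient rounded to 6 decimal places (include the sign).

+√(1/2) ≈ +0.707107

√[3·3!0!2!/6! · 3!0!0!5!0!2!] = √(72)
  +(−1)^0/∏(0,3,0,0,0,2)! = 1/12  (running 1/12)
⟨..|..⟩ = √(72)·(1/12) = +0.707107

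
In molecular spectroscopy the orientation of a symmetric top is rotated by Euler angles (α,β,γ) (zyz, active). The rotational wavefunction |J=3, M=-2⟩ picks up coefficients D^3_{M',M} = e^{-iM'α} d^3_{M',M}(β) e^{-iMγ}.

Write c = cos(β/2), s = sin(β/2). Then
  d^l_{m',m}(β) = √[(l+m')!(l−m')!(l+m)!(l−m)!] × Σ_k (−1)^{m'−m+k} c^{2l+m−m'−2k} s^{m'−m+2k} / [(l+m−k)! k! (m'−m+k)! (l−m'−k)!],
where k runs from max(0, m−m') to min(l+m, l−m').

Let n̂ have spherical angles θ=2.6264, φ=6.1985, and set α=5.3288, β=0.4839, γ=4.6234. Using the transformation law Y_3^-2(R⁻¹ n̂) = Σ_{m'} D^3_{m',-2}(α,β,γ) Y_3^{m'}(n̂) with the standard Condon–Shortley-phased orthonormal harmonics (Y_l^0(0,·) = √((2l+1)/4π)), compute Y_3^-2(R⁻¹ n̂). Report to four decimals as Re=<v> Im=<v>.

Re=0.1478 Im=-0.3605

Need the full column D^3_{m',-2} for m'=−3..3 at α=5.3288, β=0.4839, γ=4.6234.
cos(β/2)=0.970873, sin(β/2)=0.239596
d^3_{-3,-2}: single k=1 term ⇒ +0.506252;  D = +0.503700+0.050772i
d^3_{-2,-2}: k∈[0..1] ⇒ +0.837478 -0.255023 = +0.582455;  D = +0.287362+0.506633i
d^3_{-1,-2}: k∈[0..1] ⇒ -0.653569 +0.079608 = -0.573961;  D = +0.243659-0.519674i
d^3_{0,-2}: k∈[0..1] ⇒ +0.279364 -0.017014 = +0.262350;  D = -0.258205+0.046446i
d^3_{1,-2}: k∈[0..1] ⇒ -0.079608 +0.002424 = -0.077184;  D = +0.055066+0.054084i
d^3_{2,-2}: k∈[0..1] ⇒ +0.015532 -0.000189 = +0.015342;  D = +0.002444-0.015146i
d^3_{3,-2}: single k=0 term ⇒ -0.001878;  D = -0.001686+0.000828i
Y_3^{m'}(θ=2.6264,φ=6.1985) and Σ D·Y over m':
  (+0.5037+0.0508i)·(+0.0483+0.0125i)  (+0.2874+0.5066i)·(-0.2128-0.0364i)  (+0.2437-0.5197i)·(+0.4421+0.0375i)  (-0.2582+0.0464i)·(-0.2553+0.0000i)  (+0.0551+0.0541i)·(-0.4421+0.0375i)  (+0.0024-0.0151i)·(-0.2128+0.0364i)  (-0.0017+0.0008i)·(-0.0483+0.0125i)
Y_3^-2(R⁻¹ n̂) = +0.147846-0.360535i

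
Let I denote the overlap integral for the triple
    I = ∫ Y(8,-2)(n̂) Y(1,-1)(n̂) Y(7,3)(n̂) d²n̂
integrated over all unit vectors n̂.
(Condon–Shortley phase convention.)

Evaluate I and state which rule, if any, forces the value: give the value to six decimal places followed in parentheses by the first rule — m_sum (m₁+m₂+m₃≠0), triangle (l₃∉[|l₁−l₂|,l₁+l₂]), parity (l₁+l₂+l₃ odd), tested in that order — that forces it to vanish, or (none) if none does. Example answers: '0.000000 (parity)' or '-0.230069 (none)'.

0.118504 (none)

Checks pass: Σm=0; 16 even; l₃=7∈[7,9].
(2·8+1)(2·1+1)(2·7+1) = 765
Δ: 2! 14! 0! / 17! → 1/2040
sum: t=1:−1/25401600 = -1/25401600
3j²(8 1 7; 0 0 0) = Δ·Π!·Σ² = 8/255  (sign +1)
sum: t=0:+1/174182400 = 1/174182400
3j²(8 1 7; -2 -1 3) = Δ·Π!·Σ² = 1/136  (sign +1)
combine: 4πI² = 765·8/255·1/136 = 3/17
take √, sign +1: I = 0.11850352
No selection rule forces the value: the integral is nonzero (none).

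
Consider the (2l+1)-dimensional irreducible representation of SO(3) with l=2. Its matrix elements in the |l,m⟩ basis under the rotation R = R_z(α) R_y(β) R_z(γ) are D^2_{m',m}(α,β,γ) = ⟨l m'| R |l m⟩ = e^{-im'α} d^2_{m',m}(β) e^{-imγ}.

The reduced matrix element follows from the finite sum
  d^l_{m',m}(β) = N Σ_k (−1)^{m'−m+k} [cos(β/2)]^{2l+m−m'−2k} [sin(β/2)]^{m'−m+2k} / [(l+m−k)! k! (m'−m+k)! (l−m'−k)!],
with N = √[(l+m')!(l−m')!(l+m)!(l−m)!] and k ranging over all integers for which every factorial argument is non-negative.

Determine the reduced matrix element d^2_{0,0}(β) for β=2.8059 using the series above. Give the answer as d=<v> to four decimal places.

d=0.8372

d^2_{0,0}(β=2.8059) via the finite sum:
With c≡cos(β/2)=0.167059 and s≡sin(β/2)=0.985947, N=[2·2·2·2]^{1/2}=4.000000
k∈{0,1,2} keeps every argument non-negative
  k=0: (−1)^0·4.0000/(4)·0.1671^4·0.9859^0 = +0.000779
  k=1: (−1)^1·4.0000/(1)·0.1671^2·0.9859^2 = -0.108520
  k=2: (−1)^2·4.0000/(4)·0.1671^0·0.9859^4 = +0.944961
d^2_{0,0}(2.8059) = +0.000779 -0.108520 +0.944961 = +0.837220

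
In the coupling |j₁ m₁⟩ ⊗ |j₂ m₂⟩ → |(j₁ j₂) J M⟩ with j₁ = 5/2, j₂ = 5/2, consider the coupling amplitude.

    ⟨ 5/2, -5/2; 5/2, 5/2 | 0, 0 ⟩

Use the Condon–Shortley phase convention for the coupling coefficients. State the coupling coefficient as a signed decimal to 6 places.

−√(1/6) ≈ -0.408248

triangle: 5!·0!·0!/6! = 120/720
(j±m)!: 0!·5!·5!·0!·0!·0! = 14400
prefactor² = (2J+1)·Δ·N² = 2400
  k=5: −1/(5!·0!·0!·0!·0!·0!) = -1/120
Σ = -1/120  ⇒  CG² = 2400·(-1/120)² = 1/6
CG = −√(1/6) = -0.408248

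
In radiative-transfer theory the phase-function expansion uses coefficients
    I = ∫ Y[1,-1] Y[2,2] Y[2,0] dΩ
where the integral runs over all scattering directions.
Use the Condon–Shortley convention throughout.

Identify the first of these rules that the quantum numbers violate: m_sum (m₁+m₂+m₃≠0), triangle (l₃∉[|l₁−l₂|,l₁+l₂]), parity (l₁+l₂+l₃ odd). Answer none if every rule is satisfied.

m_sum

azimuthal sum: -1 + 2 + 0 = 1  ✗
1 ≤ 2 ≤ 3 (triangle on l)
L = 1 + 2 + 2 = 5 (odd)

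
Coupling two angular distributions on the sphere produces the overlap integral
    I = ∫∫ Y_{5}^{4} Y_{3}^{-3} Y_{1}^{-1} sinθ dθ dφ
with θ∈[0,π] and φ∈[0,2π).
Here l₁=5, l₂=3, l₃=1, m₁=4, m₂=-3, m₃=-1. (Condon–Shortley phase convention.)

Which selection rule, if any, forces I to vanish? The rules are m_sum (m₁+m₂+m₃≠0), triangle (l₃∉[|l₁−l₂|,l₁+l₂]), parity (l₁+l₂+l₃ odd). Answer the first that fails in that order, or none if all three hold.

triangle

azimuthal sum: 4 − 3 − 1 = 0  ✓
l₃ must lie in [2,8]; have l₃=1  ✗
L = 5 + 3 + 1 = 9 (odd)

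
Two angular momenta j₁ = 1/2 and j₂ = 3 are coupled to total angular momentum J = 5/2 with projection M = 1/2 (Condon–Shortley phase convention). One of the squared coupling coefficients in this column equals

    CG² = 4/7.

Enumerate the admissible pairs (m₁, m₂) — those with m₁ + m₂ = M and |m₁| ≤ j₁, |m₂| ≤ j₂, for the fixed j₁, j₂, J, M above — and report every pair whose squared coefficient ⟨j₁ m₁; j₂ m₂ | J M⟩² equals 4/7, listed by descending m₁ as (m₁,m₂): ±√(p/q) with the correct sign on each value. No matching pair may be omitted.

(-1/2,1): −√(4/7)

Admissible pairs with m₁+m₂ = M = 1/2: (-1/2,1), (1/2,0)
  (m₁,m₂)=(1/2,0): CG² = 3/7, CG = +√(3/7)
  (m₁,m₂)=(-1/2,1): CG² = 4/7, CG = −√(4/7)   ← matches the target
Pairs with CG² = 4/7: (-1/2,1): −√(4/7)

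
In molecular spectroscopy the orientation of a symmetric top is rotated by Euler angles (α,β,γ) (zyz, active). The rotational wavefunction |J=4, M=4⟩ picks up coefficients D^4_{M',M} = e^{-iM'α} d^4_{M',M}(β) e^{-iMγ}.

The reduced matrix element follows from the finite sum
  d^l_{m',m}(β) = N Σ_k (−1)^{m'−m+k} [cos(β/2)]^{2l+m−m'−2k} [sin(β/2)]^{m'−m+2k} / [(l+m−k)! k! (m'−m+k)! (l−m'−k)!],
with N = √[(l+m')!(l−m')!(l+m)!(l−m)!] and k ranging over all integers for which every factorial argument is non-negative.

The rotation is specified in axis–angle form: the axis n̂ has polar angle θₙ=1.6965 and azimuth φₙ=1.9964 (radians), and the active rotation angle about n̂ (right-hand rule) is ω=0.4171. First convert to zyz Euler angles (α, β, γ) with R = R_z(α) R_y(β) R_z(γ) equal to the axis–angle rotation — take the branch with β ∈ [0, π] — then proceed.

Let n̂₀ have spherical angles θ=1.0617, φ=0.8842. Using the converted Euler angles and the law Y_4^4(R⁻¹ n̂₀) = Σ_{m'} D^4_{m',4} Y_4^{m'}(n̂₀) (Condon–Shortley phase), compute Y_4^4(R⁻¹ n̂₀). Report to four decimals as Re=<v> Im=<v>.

Axis–angle → zyz. n̂ = (sinθₙcosφₙ, sinθₙsinφₙ, cosθₙ) = (-0.409613, +0.903603, -0.125373), ω = 0.4171.
R = I cosω + sinω [n̂]ₓ + (1−cosω) n̂n̂ᵀ gives
  R = [+0.928652, +0.019058, +0.370462; -0.082522, +0.984268, +0.156226; -0.361657, -0.175651, +0.915615]
β = atan2(√(R₁₃²+R₂₃²), R₃₃) = 0.413761; α = atan2(R₂₃, R₁₃) mod 2π = 0.399078; γ = atan2(R₃₂, −R₃₁) mod 2π = 5.831056
Need the full column D^4_{m',4} for m'=−4..4 at α=0.3991, β=0.4138, γ=5.8311.
cos(β/2)=0.978676, sin(β/2)=0.205408
d^4_{-4,4}: single k=8 term ⇒ +0.000003;  D = -0.000003-0.000001i
d^4_{-3,4}: single k=7 term ⇒ +0.000043;  D = -0.000042+0.000006i
d^4_{-2,4}: single k=6 term ⇒ +0.000381;  D = -0.000328+0.000194i
d^4_{-1,4}: single k=5 term ⇒ +0.002565;  D = -0.001525+0.002062i
d^4_{0,4}: single k=4 term ⇒ +0.013664;  D = -0.003218+0.013280i
d^4_{1,4}: single k=3 term ⇒ +0.058229;  D = +0.009355+0.057473i
d^4_{2,4}: single k=2 term ⇒ +0.196177;  D = +0.104278+0.166167i
d^4_{3,4}: single k=1 term ⇒ +0.499616;  D = +0.409141+0.286740i
d^4_{4,4}: single k=0 term ⇒ +0.841614;  D = +0.822735+0.177260i
Y_4^{m'}(θ=1.0617,φ=0.8842) and Σ D·Y over m':
  (-0.0000-0.0000i)·(-0.2374+0.0990i)  (-0.0000+0.0000i)·(-0.3586-0.1908i)  (-0.0003+0.0002i)·(-0.0332-0.1658i)  (-0.0015+0.0021i)·(-0.1707+0.2082i)  (-0.0032+0.0133i)·(-0.2276+0.0000i)  (+0.0094+0.0575i)·(+0.1707+0.2082i)  (+0.1043+0.1662i)·(-0.0332+0.1658i)  (+0.4091+0.2867i)·(+0.3586-0.1908i)  (+0.8227+0.1773i)·(-0.2374-0.0990i)
Y_4^4(R⁻¹ n̂) = -0.017135-0.078931i

Re=-0.0171 Im=-0.0789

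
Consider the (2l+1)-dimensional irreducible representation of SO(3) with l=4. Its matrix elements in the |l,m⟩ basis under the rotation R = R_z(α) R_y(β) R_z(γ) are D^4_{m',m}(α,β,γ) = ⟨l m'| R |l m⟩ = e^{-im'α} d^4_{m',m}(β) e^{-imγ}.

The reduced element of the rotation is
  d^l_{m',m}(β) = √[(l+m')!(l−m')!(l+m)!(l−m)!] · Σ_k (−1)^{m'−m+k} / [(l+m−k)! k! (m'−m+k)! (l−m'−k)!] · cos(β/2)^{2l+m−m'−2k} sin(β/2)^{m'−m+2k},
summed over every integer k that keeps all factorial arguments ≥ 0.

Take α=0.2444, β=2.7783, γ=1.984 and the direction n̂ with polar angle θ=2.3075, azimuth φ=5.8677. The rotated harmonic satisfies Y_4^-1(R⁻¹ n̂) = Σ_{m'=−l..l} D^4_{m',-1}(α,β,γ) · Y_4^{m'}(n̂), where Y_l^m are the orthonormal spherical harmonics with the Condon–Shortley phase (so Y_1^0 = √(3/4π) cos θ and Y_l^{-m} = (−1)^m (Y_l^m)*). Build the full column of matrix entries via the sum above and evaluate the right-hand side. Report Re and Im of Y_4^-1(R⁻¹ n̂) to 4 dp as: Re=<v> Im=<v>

Need the full column D^4_{m',-1} for m'=−4..4 at α=0.2444, β=2.7783, γ=1.9840.
cos(β/2)=0.180649, sin(β/2)=0.983548
d^4_{-4,-1}: single k=3 term ⇒ +0.001370;  D = -0.001348+0.000245i
d^4_{-3,-1}: k∈[2..3] ⇒ +0.000267 -0.013184 = -0.012917;  D = +0.011771-0.005319i
d^4_{-2,-1}: k∈[1..3] ⇒ +0.000026 -0.003883 +0.076736 = +0.072879;  D = -0.057179+0.045188i
d^4_{-1,-1}: k∈[0..3] ⇒ +0.000001 -0.000504 +0.029898 -0.295423 = -0.266028;  D = +0.162602-0.210550i
d^4_{0,-1}: k∈[0..3] ⇒ -0.000028 +0.004912 -0.145596 +0.719314 = +0.578602;  D = -0.232335+0.529906i
d^4_{1,-1}: k∈[0..3] ⇒ +0.000336 -0.029898 +0.443134 -0.875716 = -0.462144;  D = +0.077642-0.455575i
d^4_{2,-1}: k∈[0..2] ⇒ -0.002589 +0.115104 -0.682401 = -0.569886;  D = -0.043040-0.568258i
d^4_{3,-1}: k∈[0..1] ⇒ +0.013184 -0.234484 = -0.221301;  D = -0.069613-0.210067i
d^4_{4,-1}: single k=0 term ⇒ -0.040605;  D = -0.021720-0.034308i
Y_4^{m'}(θ=2.3075,φ=5.8677) and Σ D·Y over m':
  (-0.0013+0.0002i)·(-0.0121+0.1326i)  (+0.0118-0.0053i)·(-0.1089-0.3239i)  (-0.0572+0.0452i)·(+0.2672+0.2927i)  (+0.1626-0.2105i)·(-0.0344-0.0152i)  (-0.2323+0.5299i)·(-0.3608+0.0000i)  (+0.0776-0.4556i)·(+0.0344-0.0152i)  (-0.0430-0.5683i)·(+0.2672-0.2927i)  (-0.0696-0.2101i)·(+0.1089-0.3239i)  (-0.0217-0.0343i)·(-0.0121-0.1326i)
Y_4^-1(R⁻¹ n̂) = -0.218501-0.347599i

Re=-0.2185 Im=-0.3476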